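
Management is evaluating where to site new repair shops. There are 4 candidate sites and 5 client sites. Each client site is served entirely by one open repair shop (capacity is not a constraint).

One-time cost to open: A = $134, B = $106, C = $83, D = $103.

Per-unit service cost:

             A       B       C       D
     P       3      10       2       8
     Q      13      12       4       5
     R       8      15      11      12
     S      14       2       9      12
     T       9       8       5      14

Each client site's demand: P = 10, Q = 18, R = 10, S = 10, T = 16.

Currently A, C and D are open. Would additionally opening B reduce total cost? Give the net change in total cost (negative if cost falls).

Current service cost with {A, C, D}: 342.
Adding B: each client site re-picks its cheapest; new service cost 272, saving 70.
Extra fixed cost: 106. Net change = 106 − 70 = 36.
(Totals: 662 → 698.)

No — net change +36 (cost rises by 36).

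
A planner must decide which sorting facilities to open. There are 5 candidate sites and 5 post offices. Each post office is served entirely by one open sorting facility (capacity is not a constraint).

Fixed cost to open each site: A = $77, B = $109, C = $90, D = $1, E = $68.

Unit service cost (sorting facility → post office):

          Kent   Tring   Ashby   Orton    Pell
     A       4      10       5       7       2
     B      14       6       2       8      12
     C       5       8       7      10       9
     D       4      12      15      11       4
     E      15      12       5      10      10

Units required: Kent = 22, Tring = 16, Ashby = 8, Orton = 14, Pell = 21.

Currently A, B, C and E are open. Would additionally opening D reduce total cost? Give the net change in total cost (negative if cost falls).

Current service cost with {A, B, C, E}: 340.
Adding D: each post office re-picks its cheapest; new service cost 340, saving 0.
Extra fixed cost: 1. Net change = 1 − 0 = 1.
(Totals: 684 → 685.)

No — net change +1 (cost rises by 1).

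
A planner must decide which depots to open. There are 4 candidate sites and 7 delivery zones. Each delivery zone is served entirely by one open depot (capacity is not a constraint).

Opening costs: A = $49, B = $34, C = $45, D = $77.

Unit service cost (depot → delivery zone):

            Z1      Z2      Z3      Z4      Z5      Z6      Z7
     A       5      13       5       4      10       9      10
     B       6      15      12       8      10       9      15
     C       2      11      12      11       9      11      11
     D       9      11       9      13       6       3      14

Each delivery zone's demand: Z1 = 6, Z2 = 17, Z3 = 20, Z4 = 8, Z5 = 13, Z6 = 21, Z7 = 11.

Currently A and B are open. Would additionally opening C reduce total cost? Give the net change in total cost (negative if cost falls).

Yes — net change −20 (cost falls by 20).

Current service cost with {A, B}: 812.
Adding C: each delivery zone re-picks its cheapest; new service cost 747, saving 65.
Extra fixed cost: 45. Net change = 45 − 65 = -20.
(Totals: 895 → 875.)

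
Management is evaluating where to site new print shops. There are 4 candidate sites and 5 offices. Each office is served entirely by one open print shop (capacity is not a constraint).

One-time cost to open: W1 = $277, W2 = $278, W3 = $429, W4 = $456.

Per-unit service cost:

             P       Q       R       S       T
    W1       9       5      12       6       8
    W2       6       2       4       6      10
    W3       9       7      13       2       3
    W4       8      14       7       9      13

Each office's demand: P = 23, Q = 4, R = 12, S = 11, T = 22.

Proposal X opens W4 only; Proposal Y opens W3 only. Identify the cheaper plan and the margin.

Proposal Y is cheaper by 257.

Proposal X: {W4}: P→W4 8·23=184, Q→W4 14·4=56, R→W4 7·12=84, S→W4 9·11=99, T→W4 13·22=286. Service 709; fixed 456; total 1165.
Proposal Y: {W3}: P→W3 9·23=207, Q→W3 7·4=28, R→W3 13·12=156, S→W3 2·11=22, T→W3 3·22=66. Service 479; fixed 429; total 908.
Difference: |1165 − 908| = 257.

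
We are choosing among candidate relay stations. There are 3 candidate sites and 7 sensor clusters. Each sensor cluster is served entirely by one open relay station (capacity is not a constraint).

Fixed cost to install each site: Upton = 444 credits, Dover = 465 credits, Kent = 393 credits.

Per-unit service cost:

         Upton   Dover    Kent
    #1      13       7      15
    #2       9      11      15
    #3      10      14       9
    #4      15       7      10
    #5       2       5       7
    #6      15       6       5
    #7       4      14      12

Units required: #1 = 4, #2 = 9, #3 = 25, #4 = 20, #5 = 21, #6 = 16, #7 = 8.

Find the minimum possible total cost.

For any fixed open set, each sensor cluster goes to its cheapest open site; total = fixed + service.
{Kent}: #1→Kent 15·4=60, #2→Kent 15·9=135, #3→Kent 9·25=225, #4→Kent 10·20=200, #5→Kent 7·21=147, #6→Kent 5·16=80, #7→Kent 12·8=96. Service 943; fixed 393; total 1336.
{Dover}: service 930 + fixed 465 = 1395
{Upton}: service 997 + fixed 444 = 1441
{Upton, Dover, Kent}: service 628 + fixed 1302 = 1930
No other subset beats 1336.

Minimum total cost: 1336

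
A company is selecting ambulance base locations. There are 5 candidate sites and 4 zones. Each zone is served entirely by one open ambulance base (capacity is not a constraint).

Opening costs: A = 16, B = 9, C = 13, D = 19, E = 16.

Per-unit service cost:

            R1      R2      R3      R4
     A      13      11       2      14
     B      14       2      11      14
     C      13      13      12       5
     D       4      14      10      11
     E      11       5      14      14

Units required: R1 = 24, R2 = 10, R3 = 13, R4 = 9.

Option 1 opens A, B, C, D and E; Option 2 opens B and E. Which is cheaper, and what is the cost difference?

Option 1: {A, B, C, D, E}: R1→D 4·24=96, R2→B 2·10=20, R3→A 2·13=26, R4→C 5·9=45. Service 187; fixed 73; total 260.
Option 2: {B, E}: R1→E 11·24=264, R2→B 2·10=20, R3→B 11·13=143, R4→B 14·9=126. Service 553; fixed 25; total 578.
Difference: |260 − 578| = 318.

Option 1 is cheaper by 318.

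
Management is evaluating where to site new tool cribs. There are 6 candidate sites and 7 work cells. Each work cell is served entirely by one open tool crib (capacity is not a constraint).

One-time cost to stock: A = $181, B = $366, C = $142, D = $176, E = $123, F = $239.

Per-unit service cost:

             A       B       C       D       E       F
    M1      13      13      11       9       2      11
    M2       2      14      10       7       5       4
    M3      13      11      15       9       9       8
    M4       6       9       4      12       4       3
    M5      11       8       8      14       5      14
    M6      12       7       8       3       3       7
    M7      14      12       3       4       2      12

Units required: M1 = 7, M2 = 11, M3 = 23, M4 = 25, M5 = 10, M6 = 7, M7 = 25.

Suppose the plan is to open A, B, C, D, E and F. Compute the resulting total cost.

Total cost: 1643

Each work cell is assigned to its cheapest site among the open ones.
{A, B, C, D, E, F}: M1→E 2·7=14, M2→A 2·11=22, M3→F 8·23=184, M4→F 3·25=75, M5→E 5·10=50, M6→D 3·7=21, M7→E 2·25=50. Service 416; fixed 1227; total 1643.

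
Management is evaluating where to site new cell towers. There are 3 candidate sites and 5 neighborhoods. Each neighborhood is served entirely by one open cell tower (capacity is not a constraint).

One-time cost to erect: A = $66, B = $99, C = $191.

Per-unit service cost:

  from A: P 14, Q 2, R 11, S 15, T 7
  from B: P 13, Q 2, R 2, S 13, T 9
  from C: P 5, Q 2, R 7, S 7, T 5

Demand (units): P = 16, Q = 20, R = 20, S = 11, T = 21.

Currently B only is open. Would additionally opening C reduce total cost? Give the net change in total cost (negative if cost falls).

Yes — net change −87 (cost falls by 87).

Current service cost with {B}: 620.
Adding C: each neighborhood re-picks its cheapest; new service cost 342, saving 278.
Extra fixed cost: 191. Net change = 191 − 278 = -87.
(Totals: 719 → 632.)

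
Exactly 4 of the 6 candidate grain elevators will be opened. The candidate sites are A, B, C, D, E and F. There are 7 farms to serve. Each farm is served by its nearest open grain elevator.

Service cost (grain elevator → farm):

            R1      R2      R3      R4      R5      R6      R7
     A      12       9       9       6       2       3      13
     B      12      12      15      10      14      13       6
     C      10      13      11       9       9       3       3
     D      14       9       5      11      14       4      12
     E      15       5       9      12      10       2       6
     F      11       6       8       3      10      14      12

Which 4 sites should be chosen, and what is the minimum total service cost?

With exactly 4 open, each farm uses its cheapest among the chosen.
{A, C, D, F}: R1→C 10, R2→F 6, R3→D 5, R4→F 3, R5→A 2, R6→A 3, R7→C 3. Service cost 32.
{A, C, D, E}: service cost 33
{A, C, E, F}: service cost 33
Among all 15 size-4 choices, {A, C, D, F} is lowest.

Choose A, C, D and F; total service cost 32.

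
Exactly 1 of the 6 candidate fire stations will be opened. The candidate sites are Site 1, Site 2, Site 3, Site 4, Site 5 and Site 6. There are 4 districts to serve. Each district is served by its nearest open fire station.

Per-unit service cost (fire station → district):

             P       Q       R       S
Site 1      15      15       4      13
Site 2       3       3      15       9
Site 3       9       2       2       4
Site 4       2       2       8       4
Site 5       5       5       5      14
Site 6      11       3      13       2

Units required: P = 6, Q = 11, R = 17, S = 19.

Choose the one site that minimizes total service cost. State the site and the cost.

Choose Site 3 only; total service cost 186.

With exactly 1 open, each district uses its cheapest among the chosen.
{Site 3}: P→Site 3 9·6=54, Q→Site 3 2·11=22, R→Site 3 2·17=34, S→Site 3 4·19=76. Service cost 186.
{Site 4}: service cost 246
{Site 6}: service cost 358
Among all 6 size-1 choices, {Site 3} is lowest.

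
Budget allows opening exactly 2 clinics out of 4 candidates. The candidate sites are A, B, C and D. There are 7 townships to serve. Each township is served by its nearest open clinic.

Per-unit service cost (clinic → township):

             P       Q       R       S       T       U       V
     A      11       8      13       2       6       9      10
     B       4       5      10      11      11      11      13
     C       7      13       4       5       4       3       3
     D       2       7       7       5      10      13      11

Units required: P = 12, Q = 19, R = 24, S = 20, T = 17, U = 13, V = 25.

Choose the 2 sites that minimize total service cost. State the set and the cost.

With exactly 2 open, each township uses its cheapest among the chosen.
{B, C}: P→B 4·12=48, Q→B 5·19=95, R→C 4·24=96, S→C 5·20=100, T→C 4·17=68, U→C 3·13=39, V→C 3·25=75. Service cost 521.
{C, D}: service cost 535
{A, C}: service cost 554
Among all 6 size-2 choices, {B, C} is lowest.

Choose B and C; total service cost 521.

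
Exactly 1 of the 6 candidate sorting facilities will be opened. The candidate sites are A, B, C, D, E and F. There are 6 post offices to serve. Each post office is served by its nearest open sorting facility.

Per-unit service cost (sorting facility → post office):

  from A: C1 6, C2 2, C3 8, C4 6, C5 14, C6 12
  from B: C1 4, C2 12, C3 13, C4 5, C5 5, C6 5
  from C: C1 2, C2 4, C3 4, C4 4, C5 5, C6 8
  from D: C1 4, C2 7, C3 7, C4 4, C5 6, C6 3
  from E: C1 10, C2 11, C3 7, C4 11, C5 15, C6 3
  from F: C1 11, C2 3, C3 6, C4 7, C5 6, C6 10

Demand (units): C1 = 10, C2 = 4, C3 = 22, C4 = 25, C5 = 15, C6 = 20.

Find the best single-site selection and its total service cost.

With exactly 1 open, each post office uses its cheapest among the chosen.
{C}: C1→C 2·10=20, C2→C 4·4=16, C3→C 4·22=88, C4→C 4·25=100, C5→C 5·15=75, C6→C 8·20=160. Service cost 459.
{D}: service cost 472
{B}: service cost 674
Among all 6 size-1 choices, {C} is lowest.

Choose C only; total service cost 459.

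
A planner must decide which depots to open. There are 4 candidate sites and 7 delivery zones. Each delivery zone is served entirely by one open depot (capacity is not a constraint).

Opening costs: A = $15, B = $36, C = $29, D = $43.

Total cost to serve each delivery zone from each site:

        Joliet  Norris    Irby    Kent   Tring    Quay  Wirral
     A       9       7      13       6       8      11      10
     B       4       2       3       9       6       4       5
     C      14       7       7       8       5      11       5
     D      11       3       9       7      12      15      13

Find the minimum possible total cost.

Minimum total cost: 69

For any fixed open set, each delivery zone goes to its cheapest open site; total = fixed + service.
{B}: Joliet→B 4, Norris→B 2, Irby→B 3, Kent→B 9, Tring→B 6, Quay→B 4, Wirral→B 5. Service 33; fixed 36; total 69.
{A}: service 64 + fixed 15 = 79
{A, B}: service 30 + fixed 51 = 81
{A, B, C, D}: service 29 + fixed 123 = 152
No other subset beats 69.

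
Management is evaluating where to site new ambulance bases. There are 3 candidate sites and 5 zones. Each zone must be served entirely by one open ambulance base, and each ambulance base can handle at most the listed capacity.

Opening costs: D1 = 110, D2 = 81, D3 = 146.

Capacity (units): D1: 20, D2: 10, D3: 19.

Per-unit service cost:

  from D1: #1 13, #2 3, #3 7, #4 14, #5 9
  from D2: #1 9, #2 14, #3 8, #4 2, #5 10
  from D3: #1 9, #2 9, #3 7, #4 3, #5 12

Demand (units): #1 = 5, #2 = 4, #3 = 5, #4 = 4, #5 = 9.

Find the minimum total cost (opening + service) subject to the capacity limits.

Open {D1, D2}: #1→D2 9·5=45, #2→D1 3·4=12, #3→D1 7·5=35, #4→D2 2·4=8, #5→D1 9·9=81.
Loads: D1 carries 18/20, D2 carries 9/10. Service 181; fixed 191; total 372.
Next best feasible plan costs 397.

Minimum total cost: 372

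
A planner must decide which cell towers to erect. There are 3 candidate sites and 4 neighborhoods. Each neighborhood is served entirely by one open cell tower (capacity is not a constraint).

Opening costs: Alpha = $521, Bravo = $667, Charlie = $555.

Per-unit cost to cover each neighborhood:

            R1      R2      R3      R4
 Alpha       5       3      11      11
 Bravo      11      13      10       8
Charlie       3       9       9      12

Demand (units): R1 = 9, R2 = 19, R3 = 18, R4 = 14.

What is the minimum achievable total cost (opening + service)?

For any fixed open set, each neighborhood goes to its cheapest open site; total = fixed + service.
{Alpha}: R1→Alpha 5·9=45, R2→Alpha 3·19=57, R3→Alpha 11·18=198, R4→Alpha 11·14=154. Service 454; fixed 521; total 975.
{Charlie}: R1→Charlie 3·9=27, R2→Charlie 9·19=171, R3→Charlie 9·18=162, R4→Charlie 12·14=168. Service 528; fixed 555; total 1083.
{Bravo}: R1→Bravo 11·9=99, R2→Bravo 13·19=247, R3→Bravo 10·18=180, R4→Bravo 8·14=112. Service 638; fixed 667; total 1305.
{Alpha, Bravo, Charlie}: service 358 + fixed 1743 = 2101
No other subset beats 975.

Minimum total cost: 975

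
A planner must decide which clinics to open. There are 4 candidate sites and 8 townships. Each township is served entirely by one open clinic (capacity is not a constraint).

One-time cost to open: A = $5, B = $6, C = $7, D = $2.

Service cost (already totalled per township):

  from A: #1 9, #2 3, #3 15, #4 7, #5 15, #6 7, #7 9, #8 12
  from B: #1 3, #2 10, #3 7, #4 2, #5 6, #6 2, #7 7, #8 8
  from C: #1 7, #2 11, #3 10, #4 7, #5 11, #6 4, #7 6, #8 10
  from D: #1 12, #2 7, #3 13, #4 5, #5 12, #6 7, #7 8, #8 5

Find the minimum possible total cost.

Minimum total cost: 47

For any fixed open set, each township goes to its cheapest open site; total = fixed + service.
{B, D}: #1→B 3, #2→D 7, #3→B 7, #4→B 2, #5→B 6, #6→B 2, #7→B 7, #8→D 5. Service 39; fixed 8; total 47.
{A, B, D}: #1→B 3, #2→A 3, #3→B 7, #4→B 2, #5→B 6, #6→B 2, #7→B 7, #8→D 5. Service 35; fixed 13; total 48.
{A, B}: service 38 + fixed 11 = 49
{A, B, C, D}: #1→B 3, #2→A 3, #3→B 7, #4→B 2, #5→B 6, #6→B 2, #7→C 6, #8→D 5. Service 34; fixed 20; total 54.
No other subset beats 47.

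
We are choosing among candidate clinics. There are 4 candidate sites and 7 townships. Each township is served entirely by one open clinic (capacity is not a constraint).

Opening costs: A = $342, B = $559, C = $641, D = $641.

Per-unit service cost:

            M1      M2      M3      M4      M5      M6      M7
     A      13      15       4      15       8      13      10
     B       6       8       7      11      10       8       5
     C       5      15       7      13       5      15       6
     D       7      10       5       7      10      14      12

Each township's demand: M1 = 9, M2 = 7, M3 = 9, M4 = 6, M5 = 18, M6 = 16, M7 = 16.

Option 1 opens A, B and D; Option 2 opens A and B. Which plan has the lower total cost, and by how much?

Option 1: {A, B, D}: M1→B 6·9=54, M2→B 8·7=56, M3→A 4·9=36, M4→D 7·6=42, M5→A 8·18=144, M6→B 8·16=128, M7→B 5·16=80. Service 540; fixed 1542; total 2082.
Option 2: {A, B}: M1→B 6·9=54, M2→B 8·7=56, M3→A 4·9=36, M4→B 11·6=66, M5→A 8·18=144, M6→B 8·16=128, M7→B 5·16=80. Service 564; fixed 901; total 1465.
Difference: |2082 − 1465| = 617.

Option 2 is cheaper by 617.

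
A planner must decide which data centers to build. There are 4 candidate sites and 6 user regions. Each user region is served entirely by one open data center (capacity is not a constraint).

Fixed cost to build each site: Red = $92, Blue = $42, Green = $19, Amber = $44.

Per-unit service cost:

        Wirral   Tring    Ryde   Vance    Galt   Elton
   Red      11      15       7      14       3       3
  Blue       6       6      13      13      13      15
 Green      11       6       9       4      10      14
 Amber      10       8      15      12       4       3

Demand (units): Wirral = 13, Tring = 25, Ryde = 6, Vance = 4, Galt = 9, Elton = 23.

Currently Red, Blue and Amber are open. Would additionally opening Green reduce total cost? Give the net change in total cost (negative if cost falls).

Current service cost with {Red, Blue, Amber}: 414.
Adding Green: each user region re-picks its cheapest; new service cost 382, saving 32.
Extra fixed cost: 19. Net change = 19 − 32 = -13.
(Totals: 592 → 579.)

Yes — net change −13 (cost falls by 13).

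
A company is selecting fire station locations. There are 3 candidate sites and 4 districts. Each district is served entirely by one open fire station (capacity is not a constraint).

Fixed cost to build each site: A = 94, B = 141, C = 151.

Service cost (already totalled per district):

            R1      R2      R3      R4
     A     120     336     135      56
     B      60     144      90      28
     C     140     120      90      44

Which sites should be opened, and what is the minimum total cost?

Open B only; minimum total cost 463.

For any fixed open set, each district goes to its cheapest open site; total = fixed + service.
{B}: R1→B 60, R2→B 144, R3→B 90, R4→B 28. Service 322; fixed 141; total 463.
{C}: service 394 + fixed 151 = 545
{A, B}: R1→B 60, R2→B 144, R3→B 90, R4→B 28. Service 322; fixed 235; total 557.
{A, B, C}: service 298 + fixed 386 = 684
No other subset beats 463.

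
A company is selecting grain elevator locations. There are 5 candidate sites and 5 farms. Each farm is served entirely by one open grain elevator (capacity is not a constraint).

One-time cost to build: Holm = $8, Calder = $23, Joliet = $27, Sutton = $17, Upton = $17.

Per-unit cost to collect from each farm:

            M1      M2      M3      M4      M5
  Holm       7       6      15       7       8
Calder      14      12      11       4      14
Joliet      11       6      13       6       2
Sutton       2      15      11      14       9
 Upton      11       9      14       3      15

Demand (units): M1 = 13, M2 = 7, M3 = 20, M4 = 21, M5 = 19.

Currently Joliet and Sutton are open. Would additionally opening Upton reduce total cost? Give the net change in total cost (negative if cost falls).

Yes — net change −46 (cost falls by 46).

Current service cost with {Joliet, Sutton}: 452.
Adding Upton: each farm re-picks its cheapest; new service cost 389, saving 63.
Extra fixed cost: 17. Net change = 17 − 63 = -46.
(Totals: 496 → 450.)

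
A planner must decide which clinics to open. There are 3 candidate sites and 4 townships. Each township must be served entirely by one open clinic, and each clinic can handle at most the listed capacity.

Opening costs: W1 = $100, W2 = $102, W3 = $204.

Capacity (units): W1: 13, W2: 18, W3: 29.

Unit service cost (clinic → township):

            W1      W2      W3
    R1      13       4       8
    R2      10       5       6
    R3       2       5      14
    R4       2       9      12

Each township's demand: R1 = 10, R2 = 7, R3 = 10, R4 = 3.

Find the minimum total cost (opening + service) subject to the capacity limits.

Open {W1, W2}: R1→W2 4·10=40, R2→W2 5·7=35, R3→W1 2·10=20, R4→W1 2·3=6.
Loads: W1 carries 13/13, W2 carries 17/18. Service 101; fixed 202; total 303.
Next best feasible plan costs 423.

Minimum total cost: 303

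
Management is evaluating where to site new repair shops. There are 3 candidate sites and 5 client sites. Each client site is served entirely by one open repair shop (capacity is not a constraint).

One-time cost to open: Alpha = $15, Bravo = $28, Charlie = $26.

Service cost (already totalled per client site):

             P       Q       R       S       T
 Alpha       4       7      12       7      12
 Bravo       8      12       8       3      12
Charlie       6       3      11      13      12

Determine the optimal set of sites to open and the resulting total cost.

Open Alpha only; minimum total cost 57.

For any fixed open set, each client site goes to its cheapest open site; total = fixed + service.
{Alpha}: P→Alpha 4, Q→Alpha 7, R→Alpha 12, S→Alpha 7, T→Alpha 12. Service 42; fixed 15; total 57.
{Bravo}: service 43 + fixed 28 = 71
{Charlie}: service 45 + fixed 26 = 71
{Alpha, Bravo, Charlie}: service 30 + fixed 69 = 99
No other subset beats 57.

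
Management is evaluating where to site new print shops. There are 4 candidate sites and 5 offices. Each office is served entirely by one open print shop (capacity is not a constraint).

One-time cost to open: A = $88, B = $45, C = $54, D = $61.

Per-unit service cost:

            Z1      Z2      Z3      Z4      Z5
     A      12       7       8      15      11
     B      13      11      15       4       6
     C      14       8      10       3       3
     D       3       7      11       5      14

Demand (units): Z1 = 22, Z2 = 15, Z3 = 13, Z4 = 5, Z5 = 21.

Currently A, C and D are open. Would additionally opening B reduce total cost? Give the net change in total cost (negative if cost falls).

No — net change +45 (cost rises by 45).

Current service cost with {A, C, D}: 353.
Adding B: each office re-picks its cheapest; new service cost 353, saving 0.
Extra fixed cost: 45. Net change = 45 − 0 = 45.
(Totals: 556 → 601.)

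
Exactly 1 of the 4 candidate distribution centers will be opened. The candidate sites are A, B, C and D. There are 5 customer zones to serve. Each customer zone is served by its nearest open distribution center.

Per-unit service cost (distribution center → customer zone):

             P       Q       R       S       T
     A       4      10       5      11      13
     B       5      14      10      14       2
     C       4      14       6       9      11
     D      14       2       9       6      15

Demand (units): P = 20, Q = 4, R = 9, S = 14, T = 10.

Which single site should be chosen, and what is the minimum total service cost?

With exactly 1 open, each customer zone uses its cheapest among the chosen.
{C}: P→C 4·20=80, Q→C 14·4=56, R→C 6·9=54, S→C 9·14=126, T→C 11·10=110. Service cost 426.
{A}: service cost 449
{B}: service cost 462
Among all 4 size-1 choices, {C} is lowest.

Choose C only; total service cost 426.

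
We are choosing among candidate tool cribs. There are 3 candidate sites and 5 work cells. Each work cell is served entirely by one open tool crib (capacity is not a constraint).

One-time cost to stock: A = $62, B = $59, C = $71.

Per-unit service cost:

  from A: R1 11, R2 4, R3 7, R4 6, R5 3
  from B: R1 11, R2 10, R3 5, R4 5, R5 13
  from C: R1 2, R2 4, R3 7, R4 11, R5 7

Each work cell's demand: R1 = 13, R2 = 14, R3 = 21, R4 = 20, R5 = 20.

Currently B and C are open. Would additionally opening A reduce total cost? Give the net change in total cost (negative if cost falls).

Yes — net change −18 (cost falls by 18).

Current service cost with {B, C}: 427.
Adding A: each work cell re-picks its cheapest; new service cost 347, saving 80.
Extra fixed cost: 62. Net change = 62 − 80 = -18.
(Totals: 557 → 539.)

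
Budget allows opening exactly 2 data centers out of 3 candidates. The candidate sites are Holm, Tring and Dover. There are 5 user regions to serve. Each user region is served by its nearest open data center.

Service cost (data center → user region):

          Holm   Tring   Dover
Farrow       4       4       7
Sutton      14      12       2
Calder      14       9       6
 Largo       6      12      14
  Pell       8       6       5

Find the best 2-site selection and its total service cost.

With exactly 2 open, each user region uses its cheapest among the chosen.
{Holm, Dover}: Farrow→Holm 4, Sutton→Dover 2, Calder→Dover 6, Largo→Holm 6, Pell→Dover 5. Service cost 23.
{Tring, Dover}: service cost 29
{Holm, Tring}: service cost 37
Among all 3 size-2 choices, {Holm, Dover} is lowest.

Choose Holm and Dover; total service cost 23.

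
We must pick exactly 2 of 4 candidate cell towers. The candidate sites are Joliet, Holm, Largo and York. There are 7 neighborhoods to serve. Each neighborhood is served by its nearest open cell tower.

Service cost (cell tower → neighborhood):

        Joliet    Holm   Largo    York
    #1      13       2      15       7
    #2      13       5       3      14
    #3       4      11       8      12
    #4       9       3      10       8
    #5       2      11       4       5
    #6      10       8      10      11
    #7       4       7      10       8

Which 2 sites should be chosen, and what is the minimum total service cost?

Choose Joliet and Holm; total service cost 28.

With exactly 2 open, each neighborhood uses its cheapest among the chosen.
{Joliet, Holm}: #1→Holm 2, #2→Holm 5, #3→Joliet 4, #4→Holm 3, #5→Joliet 2, #6→Holm 8, #7→Joliet 4. Service cost 28.
{Holm, Largo}: service cost 35
{Holm, York}: service cost 41
Among all 6 size-2 choices, {Joliet, Holm} is lowest.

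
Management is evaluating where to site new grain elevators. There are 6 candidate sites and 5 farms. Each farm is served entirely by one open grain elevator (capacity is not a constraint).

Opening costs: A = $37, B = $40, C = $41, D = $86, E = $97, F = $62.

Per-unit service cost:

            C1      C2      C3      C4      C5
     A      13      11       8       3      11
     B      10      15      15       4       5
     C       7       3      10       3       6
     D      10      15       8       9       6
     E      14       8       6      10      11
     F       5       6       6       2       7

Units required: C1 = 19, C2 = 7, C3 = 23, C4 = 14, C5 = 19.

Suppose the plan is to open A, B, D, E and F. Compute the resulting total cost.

Total cost: 720

Each farm is assigned to its cheapest site among the open ones.
{A, B, D, E, F}: C1→F 5·19=95, C2→F 6·7=42, C3→E 6·23=138, C4→F 2·14=28, C5→B 5·19=95. Service 398; fixed 322; total 720.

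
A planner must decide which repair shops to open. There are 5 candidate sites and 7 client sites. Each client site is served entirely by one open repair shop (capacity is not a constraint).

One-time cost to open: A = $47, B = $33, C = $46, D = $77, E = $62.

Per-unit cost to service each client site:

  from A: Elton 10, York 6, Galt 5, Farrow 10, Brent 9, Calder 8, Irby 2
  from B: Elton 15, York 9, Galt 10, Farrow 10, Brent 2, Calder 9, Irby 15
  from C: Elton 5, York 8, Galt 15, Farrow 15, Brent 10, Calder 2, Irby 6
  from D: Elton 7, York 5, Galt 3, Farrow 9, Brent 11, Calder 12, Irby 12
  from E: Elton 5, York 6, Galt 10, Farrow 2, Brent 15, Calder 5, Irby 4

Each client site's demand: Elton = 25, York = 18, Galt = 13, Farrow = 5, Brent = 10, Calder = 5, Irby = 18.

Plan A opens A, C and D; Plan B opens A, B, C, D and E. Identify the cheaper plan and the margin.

Plan A: {A, C, D}: Elton→C 5·25=125, York→D 5·18=90, Galt→D 3·13=39, Farrow→D 9·5=45, Brent→A 9·10=90, Calder→C 2·5=10, Irby→A 2·18=36. Service 435; fixed 170; total 605.
Plan B: {A, B, C, D, E}: Elton→C 5·25=125, York→D 5·18=90, Galt→D 3·13=39, Farrow→E 2·5=10, Brent→B 2·10=20, Calder→C 2·5=10, Irby→A 2·18=36. Service 330; fixed 265; total 595.
Difference: |605 − 595| = 10.

Plan B is cheaper by 10.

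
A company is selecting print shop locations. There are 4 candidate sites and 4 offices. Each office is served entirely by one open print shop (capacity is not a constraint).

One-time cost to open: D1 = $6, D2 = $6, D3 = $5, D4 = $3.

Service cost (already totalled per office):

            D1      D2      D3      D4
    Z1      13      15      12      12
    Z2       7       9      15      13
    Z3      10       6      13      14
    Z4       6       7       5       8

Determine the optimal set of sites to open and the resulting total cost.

For any fixed open set, each office goes to its cheapest open site; total = fixed + service.
{D1}: Z1→D1 13, Z2→D1 7, Z3→D1 10, Z4→D1 6. Service 36; fixed 6; total 42.
{D2}: service 37 + fixed 6 = 43
{D2, D3}: service 32 + fixed 11 = 43
{D1, D2, D3, D4}: Z1→D3 12, Z2→D1 7, Z3→D2 6, Z4→D3 5. Service 30; fixed 20; total 50.
No other subset beats 42.

Open D1 only; minimum total cost 42.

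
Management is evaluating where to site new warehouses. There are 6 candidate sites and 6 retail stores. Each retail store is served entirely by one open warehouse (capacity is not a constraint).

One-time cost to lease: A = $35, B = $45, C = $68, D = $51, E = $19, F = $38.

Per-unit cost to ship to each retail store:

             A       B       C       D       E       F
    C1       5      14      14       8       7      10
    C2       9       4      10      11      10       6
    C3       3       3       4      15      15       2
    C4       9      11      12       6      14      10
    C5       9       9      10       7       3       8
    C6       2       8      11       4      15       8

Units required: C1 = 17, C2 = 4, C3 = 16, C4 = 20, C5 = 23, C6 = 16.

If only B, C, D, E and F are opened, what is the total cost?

Total cost: 641

Each retail store is assigned to its cheapest site among the open ones.
{B, C, D, E, F}: C1→E 7·17=119, C2→B 4·4=16, C3→F 2·16=32, C4→D 6·20=120, C5→E 3·23=69, C6→D 4·16=64. Service 420; fixed 221; total 641.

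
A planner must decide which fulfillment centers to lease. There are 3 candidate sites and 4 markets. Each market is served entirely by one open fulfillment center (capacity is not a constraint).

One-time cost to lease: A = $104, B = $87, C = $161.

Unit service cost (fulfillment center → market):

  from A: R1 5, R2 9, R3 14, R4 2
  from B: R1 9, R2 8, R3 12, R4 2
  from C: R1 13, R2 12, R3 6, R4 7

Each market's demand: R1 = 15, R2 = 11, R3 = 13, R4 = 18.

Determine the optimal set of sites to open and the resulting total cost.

For any fixed open set, each market goes to its cheapest open site; total = fixed + service.
{A}: R1→A 5·15=75, R2→A 9·11=99, R3→A 14·13=182, R4→A 2·18=36. Service 392; fixed 104; total 496.
{B}: R1→B 9·15=135, R2→B 8·11=88, R3→B 12·13=156, R4→B 2·18=36. Service 415; fixed 87; total 502.
{A, B}: R1→A 5·15=75, R2→B 8·11=88, R3→B 12·13=156, R4→A 2·18=36. Service 355; fixed 191; total 546.
{A, B, C}: service 277 + fixed 352 = 629
(All 7 nonempty subsets were checked; A only is lowest.)

Open A only; minimum total cost 496.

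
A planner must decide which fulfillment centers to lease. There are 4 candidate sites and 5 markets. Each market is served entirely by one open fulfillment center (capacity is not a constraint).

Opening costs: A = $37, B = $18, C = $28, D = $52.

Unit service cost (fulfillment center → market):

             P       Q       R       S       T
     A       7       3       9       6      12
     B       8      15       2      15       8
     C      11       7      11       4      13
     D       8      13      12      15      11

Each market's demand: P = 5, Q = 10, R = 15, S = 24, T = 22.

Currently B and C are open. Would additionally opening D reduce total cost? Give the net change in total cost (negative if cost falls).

No — net change +52 (cost rises by 52).

Current service cost with {B, C}: 412.
Adding D: each market re-picks its cheapest; new service cost 412, saving 0.
Extra fixed cost: 52. Net change = 52 − 0 = 52.
(Totals: 458 → 510.)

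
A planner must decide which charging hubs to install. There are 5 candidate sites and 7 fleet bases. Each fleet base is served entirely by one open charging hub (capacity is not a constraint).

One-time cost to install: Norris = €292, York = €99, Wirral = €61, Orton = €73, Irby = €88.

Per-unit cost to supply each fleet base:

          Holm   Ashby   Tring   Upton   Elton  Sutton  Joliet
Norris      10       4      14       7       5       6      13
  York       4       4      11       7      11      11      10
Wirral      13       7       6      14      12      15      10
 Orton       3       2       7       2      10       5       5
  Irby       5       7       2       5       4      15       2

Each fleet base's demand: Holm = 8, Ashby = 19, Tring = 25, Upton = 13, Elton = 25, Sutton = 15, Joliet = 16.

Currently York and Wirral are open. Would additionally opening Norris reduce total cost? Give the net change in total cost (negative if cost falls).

Current service cost with {York, Wirral}: 949.
Adding Norris: each fleet base re-picks its cheapest; new service cost 724, saving 225.
Extra fixed cost: 292. Net change = 292 − 225 = 67.
(Totals: 1109 → 1176.)

No — net change +67 (cost rises by 67).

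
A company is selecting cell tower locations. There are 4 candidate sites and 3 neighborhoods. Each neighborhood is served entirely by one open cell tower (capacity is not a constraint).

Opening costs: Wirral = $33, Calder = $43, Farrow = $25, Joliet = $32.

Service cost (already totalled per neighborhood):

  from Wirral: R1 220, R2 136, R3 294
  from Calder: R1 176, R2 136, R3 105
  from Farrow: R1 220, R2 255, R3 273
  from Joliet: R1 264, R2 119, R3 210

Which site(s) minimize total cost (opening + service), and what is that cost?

Open Calder only; minimum total cost 460.

For any fixed open set, each neighborhood goes to its cheapest open site; total = fixed + service.
{Calder}: R1→Calder 176, R2→Calder 136, R3→Calder 105. Service 417; fixed 43; total 460.
{Calder, Joliet}: service 400 + fixed 75 = 475
{Calder, Farrow}: service 417 + fixed 68 = 485
{Wirral, Calder, Farrow, Joliet}: R1→Calder 176, R2→Joliet 119, R3→Calder 105. Service 400; fixed 133; total 533.
No other subset beats 460.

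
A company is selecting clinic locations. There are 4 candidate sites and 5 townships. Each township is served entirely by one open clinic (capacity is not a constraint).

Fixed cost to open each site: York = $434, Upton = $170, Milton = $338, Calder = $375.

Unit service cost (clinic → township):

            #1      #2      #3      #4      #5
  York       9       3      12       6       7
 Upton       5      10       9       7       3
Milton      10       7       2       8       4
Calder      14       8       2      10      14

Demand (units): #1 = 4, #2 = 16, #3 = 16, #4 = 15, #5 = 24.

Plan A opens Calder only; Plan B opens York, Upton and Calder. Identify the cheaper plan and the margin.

Plan A is cheaper by 164.

Plan A: {Calder}: #1→Calder 14·4=56, #2→Calder 8·16=128, #3→Calder 2·16=32, #4→Calder 10·15=150, #5→Calder 14·24=336. Service 702; fixed 375; total 1077.
Plan B: {York, Upton, Calder}: #1→Upton 5·4=20, #2→York 3·16=48, #3→Calder 2·16=32, #4→York 6·15=90, #5→Upton 3·24=72. Service 262; fixed 979; total 1241.
Difference: |1077 − 1241| = 164.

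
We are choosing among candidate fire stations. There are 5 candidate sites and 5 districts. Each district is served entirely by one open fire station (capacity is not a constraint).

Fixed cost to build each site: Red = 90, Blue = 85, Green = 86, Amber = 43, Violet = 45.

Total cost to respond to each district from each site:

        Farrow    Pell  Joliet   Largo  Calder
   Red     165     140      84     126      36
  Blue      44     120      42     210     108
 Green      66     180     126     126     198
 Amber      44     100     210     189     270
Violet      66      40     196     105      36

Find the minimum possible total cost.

For any fixed open set, each district goes to its cheapest open site; total = fixed + service.
{Blue, Violet}: Farrow→Blue 44, Pell→Violet 40, Joliet→Blue 42, Largo→Violet 105, Calder→Violet 36. Service 267; fixed 130; total 397.
{Blue, Amber, Violet}: service 267 + fixed 173 = 440
{Red, Violet}: service 331 + fixed 135 = 466
{Red, Blue, Green, Amber, Violet}: service 267 + fixed 349 = 616
No other subset beats 397.

Minimum total cost: 397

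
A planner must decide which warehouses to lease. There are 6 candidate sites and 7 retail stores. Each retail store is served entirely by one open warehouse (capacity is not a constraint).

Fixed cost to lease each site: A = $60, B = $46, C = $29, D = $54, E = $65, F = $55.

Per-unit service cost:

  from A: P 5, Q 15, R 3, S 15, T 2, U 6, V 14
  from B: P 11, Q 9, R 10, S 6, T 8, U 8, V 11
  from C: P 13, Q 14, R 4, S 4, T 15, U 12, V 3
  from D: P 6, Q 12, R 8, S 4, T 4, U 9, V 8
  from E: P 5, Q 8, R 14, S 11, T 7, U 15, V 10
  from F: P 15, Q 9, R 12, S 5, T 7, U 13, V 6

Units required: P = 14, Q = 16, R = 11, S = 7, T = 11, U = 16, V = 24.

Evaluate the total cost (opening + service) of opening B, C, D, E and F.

Total cost: 763

Each retail store is assigned to its cheapest site among the open ones.
{B, C, D, E, F}: P→E 5·14=70, Q→E 8·16=128, R→C 4·11=44, S→C 4·7=28, T→D 4·11=44, U→B 8·16=128, V→C 3·24=72. Service 514; fixed 249; total 763.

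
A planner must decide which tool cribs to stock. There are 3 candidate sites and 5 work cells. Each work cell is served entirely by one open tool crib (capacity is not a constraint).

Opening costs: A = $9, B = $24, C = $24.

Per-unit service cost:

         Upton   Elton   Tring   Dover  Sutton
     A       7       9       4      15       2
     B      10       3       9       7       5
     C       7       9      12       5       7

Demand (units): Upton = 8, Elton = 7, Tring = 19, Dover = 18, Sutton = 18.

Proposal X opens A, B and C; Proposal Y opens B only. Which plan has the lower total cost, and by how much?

Proposal X is cheaper by 176.

Proposal X: {A, B, C}: Upton→A 7·8=56, Elton→B 3·7=21, Tring→A 4·19=76, Dover→C 5·18=90, Sutton→A 2·18=36. Service 279; fixed 57; total 336.
Proposal Y: {B}: Upton→B 10·8=80, Elton→B 3·7=21, Tring→B 9·19=171, Dover→B 7·18=126, Sutton→B 5·18=90. Service 488; fixed 24; total 512.
Difference: |336 − 512| = 176.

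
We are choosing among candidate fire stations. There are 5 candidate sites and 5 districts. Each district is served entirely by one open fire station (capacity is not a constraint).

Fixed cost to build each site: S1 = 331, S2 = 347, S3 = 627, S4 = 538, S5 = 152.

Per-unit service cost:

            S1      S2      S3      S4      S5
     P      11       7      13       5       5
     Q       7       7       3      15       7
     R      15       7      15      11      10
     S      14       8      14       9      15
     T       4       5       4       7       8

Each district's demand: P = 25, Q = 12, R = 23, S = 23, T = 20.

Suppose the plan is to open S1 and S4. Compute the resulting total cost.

Each district is assigned to its cheapest site among the open ones.
{S1, S4}: P→S4 5·25=125, Q→S1 7·12=84, R→S4 11·23=253, S→S4 9·23=207, T→S1 4·20=80. Service 749; fixed 869; total 1618.

Total cost: 1618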